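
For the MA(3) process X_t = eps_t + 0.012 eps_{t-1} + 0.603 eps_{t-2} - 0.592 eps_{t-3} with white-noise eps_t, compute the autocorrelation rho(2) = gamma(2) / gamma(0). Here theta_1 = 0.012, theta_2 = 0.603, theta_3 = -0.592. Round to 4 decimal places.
\rho(2) = 0.3476

For an MA(q) process with theta_0 = 1, the autocovariance is
  gamma(k) = sigma^2 * sum_{i=0..q-k} theta_i * theta_{i+k},
and rho(k) = gamma(k) / gamma(0). Sigma^2 cancels.
  numerator   = (1)*(0.603) + (0.012)*(-0.592) = 0.595896.
  denominator = (1)^2 + (0.012)^2 + (0.603)^2 + (-0.592)^2 = 1.714217.
  rho(2) = 0.595896 / 1.714217 = 0.3476.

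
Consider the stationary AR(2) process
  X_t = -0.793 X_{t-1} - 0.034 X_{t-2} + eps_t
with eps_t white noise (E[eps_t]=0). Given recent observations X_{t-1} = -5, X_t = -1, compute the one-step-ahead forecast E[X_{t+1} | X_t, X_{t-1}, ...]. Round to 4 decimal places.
E[X_{t+1} \mid \mathcal F_t] = 0.9630

For an AR(p) model X_t = c + sum_i phi_i X_{t-i} + eps_t, the
one-step-ahead conditional mean is
  E[X_{t+1} | X_t, ...] = c + sum_i phi_i X_{t+1-i}.
Substitute known values:
  E[X_{t+1} | ...] = (-0.793) * (-1) + (-0.034) * (-5)
                   = 0.9630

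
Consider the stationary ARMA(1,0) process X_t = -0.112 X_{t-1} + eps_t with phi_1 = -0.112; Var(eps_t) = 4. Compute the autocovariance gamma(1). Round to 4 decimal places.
\gamma(1) = -0.4537

Multiply the model equation by X_{t-k} and take expectations. With theta_0 = psi_0 = 1 and psi_j the MA(infinity) weights, this gives
  gamma(k) - sum_i phi_i gamma(k-i) = c_k,
  c_k = sigma^2 * sum_{j=k..q} theta_j psi_{j-k}   (c_k = 0 for k > q),
using gamma(-m) = gamma(m).
Pure AR (q = 0): c_0 = sigma^2 = 4, c_k = 0 for k >= 1.
Equations for k = 0 and k = 1 (AR order 1):
  gamma(0) = phi_1 gamma(1) + c_0
  gamma(1) = phi_1 gamma(0) + c_1
Substituting the second into the first: gamma(0) (1 - phi_1^2) = c_0 + phi_1 c_1, so
  gamma(0) = c_0 / (1 - phi_1^2) = 4 / (1 - (-0.112)^2) = 4 / 0.987456 = 4.050813.
  gamma(1) = phi_1 gamma(0) = (-0.112)(4.050813) = -0.453691.
Therefore gamma(1) = -0.4537 (to 4 decimal places).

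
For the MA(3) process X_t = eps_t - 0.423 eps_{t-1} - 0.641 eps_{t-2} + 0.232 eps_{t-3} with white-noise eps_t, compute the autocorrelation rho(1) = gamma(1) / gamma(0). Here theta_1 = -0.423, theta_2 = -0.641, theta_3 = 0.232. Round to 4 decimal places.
\rho(1) = -0.1829

For an MA(q) process with theta_0 = 1, the autocovariance is
  gamma(k) = sigma^2 * sum_{i=0..q-k} theta_i * theta_{i+k},
and rho(k) = gamma(k) / gamma(0). Sigma^2 cancels.
  numerator   = (1)*(-0.423) + (-0.423)*(-0.641) + (-0.641)*(0.232) = -0.300569.
  denominator = (1)^2 + (-0.423)^2 + (-0.641)^2 + (0.232)^2 = 1.643634.
  rho(1) = -0.300569 / 1.643634 = -0.1829.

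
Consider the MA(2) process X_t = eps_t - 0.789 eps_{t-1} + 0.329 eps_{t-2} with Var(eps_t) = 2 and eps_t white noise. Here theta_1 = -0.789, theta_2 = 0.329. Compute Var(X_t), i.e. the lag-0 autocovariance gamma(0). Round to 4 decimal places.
\gamma(0) = 3.4615

For an MA(q) process X_t = eps_t + sum_i theta_i eps_{t-i} with
Var(eps_t) = sigma^2, the variance is
  gamma(0) = sigma^2 * (1 + sum_i theta_i^2).
  sum_i theta_i^2 = (-0.789)^2 + (0.329)^2 = 0.622521 + 0.108241 = 0.730762.
  gamma(0) = 2 * (1 + 0.730762) = 2 * 1.730762 = 3.461524, which rounds to 3.4615.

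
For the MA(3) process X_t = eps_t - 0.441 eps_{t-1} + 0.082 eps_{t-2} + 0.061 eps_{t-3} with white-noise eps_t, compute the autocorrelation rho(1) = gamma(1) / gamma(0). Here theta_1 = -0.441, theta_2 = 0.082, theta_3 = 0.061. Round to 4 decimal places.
\rho(1) = -0.3919

For an MA(q) process with theta_0 = 1, the autocovariance is
  gamma(k) = sigma^2 * sum_{i=0..q-k} theta_i * theta_{i+k},
and rho(k) = gamma(k) / gamma(0). Sigma^2 cancels.
  numerator   = (1)*(-0.441) + (-0.441)*(0.082) + (0.082)*(0.061) = -0.47216.
  denominator = (1)^2 + (-0.441)^2 + (0.082)^2 + (0.061)^2 = 1.204926.
  rho(1) = -0.47216 / 1.204926 = -0.3919.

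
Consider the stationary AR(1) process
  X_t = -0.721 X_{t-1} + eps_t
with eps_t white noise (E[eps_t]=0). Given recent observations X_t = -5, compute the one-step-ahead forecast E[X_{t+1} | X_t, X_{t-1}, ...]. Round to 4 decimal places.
E[X_{t+1} \mid \mathcal F_t] = 3.6050

For an AR(p) model X_t = c + sum_i phi_i X_{t-i} + eps_t, the
one-step-ahead conditional mean is
  E[X_{t+1} | X_t, ...] = c + sum_i phi_i X_{t+1-i}.
Substitute known values:
  E[X_{t+1} | ...] = (-0.721) * (-5)
                   = 3.6050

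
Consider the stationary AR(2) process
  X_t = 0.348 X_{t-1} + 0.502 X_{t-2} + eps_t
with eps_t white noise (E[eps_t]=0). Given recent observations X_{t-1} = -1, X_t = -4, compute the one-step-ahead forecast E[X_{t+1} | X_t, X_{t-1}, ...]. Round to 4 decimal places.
E[X_{t+1} \mid \mathcal F_t] = -1.8940

For an AR(p) model X_t = c + sum_i phi_i X_{t-i} + eps_t, the
one-step-ahead conditional mean is
  E[X_{t+1} | X_t, ...] = c + sum_i phi_i X_{t+1-i}.
Substitute known values:
  E[X_{t+1} | ...] = (0.348) * (-4) + (0.502) * (-1)
                   = -1.8940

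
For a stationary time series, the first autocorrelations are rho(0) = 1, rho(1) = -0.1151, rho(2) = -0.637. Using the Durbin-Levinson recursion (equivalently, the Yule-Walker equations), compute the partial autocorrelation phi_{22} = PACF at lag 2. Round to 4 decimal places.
\phi_{22} = -0.6590

The PACF at lag k is phi_{kk}, the last component of the solution
to the Yule-Walker system G_k phi = r_k where
  (G_k)_{ij} = rho(|i - j|), (r_k)_i = rho(i), i,j = 1..k.
Equivalently, Durbin-Levinson gives phi_{kk} iteratively:
  phi_{11} = rho(1)
  phi_{kk} = [rho(k) - sum_{j=1..k-1} phi_{k-1,j} rho(k-j)]
            / [1 - sum_{j=1..k-1} phi_{k-1,j} rho(j)],
  phi_{k,j} = phi_{k-1,j} - phi_{kk} phi_{k-1,k-j},  j = 1..k-1.
Step k = 1:
  phi_11 = rho(1) = -0.1151.
Step k = 2:
  phi_22 = [rho(2) - phi_11 rho(1)] / [1 - phi_11 rho(1)] = [-0.637 - (-0.1151)(-0.1151)] / [1 - (-0.1151)(-0.1151)]
         = -0.65024801 / 0.98675199 = -0.659.
Therefore phi_{22} = -0.6590.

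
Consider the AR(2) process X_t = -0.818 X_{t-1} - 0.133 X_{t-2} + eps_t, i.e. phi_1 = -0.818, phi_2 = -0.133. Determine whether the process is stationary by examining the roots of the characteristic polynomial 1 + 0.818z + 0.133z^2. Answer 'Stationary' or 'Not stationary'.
\text{Stationary}

The AR(p) characteristic polynomial is P(z) = 1 + 0.818z + 0.133z^2.
Stationarity requires all roots to lie outside the unit circle, i.e. |z| > 1 for every root.
Set 1 + (0.818) z + (0.133) z^2 = 0, i.e. a z^2 + b z + c = 0 with a = 0.133, b = 0.818, c = 1.
Discriminant D = b^2 - 4ac = (0.818)^2 - 4*(0.133)*1 = 0.669124 - (0.532) = 0.137124.
D >= 0, so the roots are real: z = (-b +/- sqrt(D)) / (2a) = (-0.818 +/- 0.370303) / (0.266).
  z_1 = (-0.818 + 0.370303) / (0.266) = -1.6831,   |z_1| = 1.6831.
  z_2 = (-0.818 - 0.370303) / (0.266) = -4.4673,   |z_2| = 4.4673.
Moduli of all roots: 1.6831, 4.4673.
All moduli strictly greater than 1? Yes.
Verdict: Stationary.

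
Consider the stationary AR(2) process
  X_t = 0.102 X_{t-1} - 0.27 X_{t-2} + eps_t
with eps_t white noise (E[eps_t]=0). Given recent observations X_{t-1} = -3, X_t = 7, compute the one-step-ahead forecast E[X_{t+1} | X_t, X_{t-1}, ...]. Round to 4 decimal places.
E[X_{t+1} \mid \mathcal F_t] = 1.5240

For an AR(p) model X_t = c + sum_i phi_i X_{t-i} + eps_t, the
one-step-ahead conditional mean is
  E[X_{t+1} | X_t, ...] = c + sum_i phi_i X_{t+1-i}.
Substitute known values:
  E[X_{t+1} | ...] = (0.102) * (7) + (-0.27) * (-3)
                   = 1.5240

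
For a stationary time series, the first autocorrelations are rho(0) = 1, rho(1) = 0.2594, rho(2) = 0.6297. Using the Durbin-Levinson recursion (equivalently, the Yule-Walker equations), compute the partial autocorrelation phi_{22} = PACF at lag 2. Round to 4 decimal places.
\phi_{22} = 0.6030

The PACF at lag k is phi_{kk}, the last component of the solution
to the Yule-Walker system G_k phi = r_k where
  (G_k)_{ij} = rho(|i - j|), (r_k)_i = rho(i), i,j = 1..k.
Equivalently, Durbin-Levinson gives phi_{kk} iteratively:
  phi_{11} = rho(1)
  phi_{kk} = [rho(k) - sum_{j=1..k-1} phi_{k-1,j} rho(k-j)]
            / [1 - sum_{j=1..k-1} phi_{k-1,j} rho(j)],
  phi_{k,j} = phi_{k-1,j} - phi_{kk} phi_{k-1,k-j},  j = 1..k-1.
Step k = 1:
  phi_11 = rho(1) = 0.2594.
Step k = 2:
  phi_22 = [rho(2) - phi_11 rho(1)] / [1 - phi_11 rho(1)] = [0.6297 - (0.2594)(0.2594)] / [1 - (0.2594)(0.2594)]
         = 0.56241164 / 0.93271164 = 0.603.
Therefore phi_{22} = 0.6030.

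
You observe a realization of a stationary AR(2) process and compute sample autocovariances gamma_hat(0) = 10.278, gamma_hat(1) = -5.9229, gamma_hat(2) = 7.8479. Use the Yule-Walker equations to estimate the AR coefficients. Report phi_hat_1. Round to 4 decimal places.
\hat\phi_{1} = -0.2040

The Yule-Walker equations for an AR(p) process read, in matrix form,
  Gamma_p phi = r_p,   with   (Gamma_p)_{ij} = gamma(|i - j|),
                       (r_p)_i = gamma(i),   i,j = 1..p.
Substitute the sample gammas (Toeplitz matrix and right-hand side of size 2):
  Gamma_p = [[10.278, -5.9229], [-5.9229, 10.278]]
  r_p     = [-5.9229, 7.8479]
Written out:
  10.278 phi_1 - 5.9229 phi_2 = -5.9229
  -5.9229 phi_1 + 10.278 phi_2 = 7.8479
Solve by Cramer's rule:
  det = gamma(0)^2 - gamma(1)^2 = (10.278)^2 - (-5.9229)^2 = 105.637284 - 35.08074441 = 70.55653959
  phi_hat_1 = [gamma(1) gamma(0) - gamma(1) gamma(2)] / det = [(-5.9229)(10.278) - (-5.9229)(7.8479)] / 70.55653959 = -14.39323929 / 70.55653959 = -0.204
  phi_hat_2 = [gamma(0) gamma(2) - gamma(1)^2] / det = [(10.278)(7.8479) - (-5.9229)^2] / 70.55653959 = 45.57997179 / 70.55653959 = 0.646
So phi_hat = [-0.2040, 0.6460].
Therefore phi_hat_1 = -0.2040.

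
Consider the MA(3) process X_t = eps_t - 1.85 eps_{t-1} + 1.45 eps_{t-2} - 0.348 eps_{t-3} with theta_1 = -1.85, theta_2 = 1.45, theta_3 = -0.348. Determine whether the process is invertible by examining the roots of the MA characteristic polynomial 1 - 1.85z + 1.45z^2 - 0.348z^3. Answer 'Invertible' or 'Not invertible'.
\text{Invertible}

The MA(q) characteristic polynomial is P(z) = 1 - 1.85z + 1.45z^2 - 0.348z^3.
Invertibility requires all roots to lie outside the unit circle, i.e. |z| > 1 for every root.
Degree 3: look for a simple real root z0 first, then factor out (1 - z/z0) and solve the remaining quadratic.
Testing z0 = 2.5: P(2.5) = 1 + (-1.85)(2.5) + (1.45)(2.5)^2 + (-0.348)(2.5)^3
  = 1 + (-4.625) + (9.0625) + (-5.4375) = 0.  So z_0 = 2.5 is a root, |z_0| = 2.5.
Divide out the factor (1 - 0.4 z) = (1 - z/z0) (since 1/z0 = 0.4):
  P(z) = (1 - 0.4 z)(1 + (-1.45) z + (0.87) z^2)
  [check: z-coef -1.45 - (0.4) = -1.85; z^2-coef 0.87 - (0.4)(-1.45) = 1.45; z^3-coef -(0.4)(0.87) = -0.348.]
Remaining roots from the quadratic factor 1 + (-1.45) z + (0.87) z^2:
  Set 1 + (-1.45) z + (0.87) z^2 = 0, i.e. a z^2 + b z + c = 0 with a = 0.87, b = -1.45, c = 1.
  Discriminant D = b^2 - 4ac = (-1.45)^2 - 4*(0.87)*1 = 2.1025 - (3.48) = -1.3775.
  D < 0, so the roots are the complex-conjugate pair z = (-b +/- i sqrt(-D)) / (2a) = 0.8333 +/- 0.6745i.
  For a conjugate pair |z|^2 = z * conj(z) = (product of roots) = c/a = 1/(0.87) = 1.149425, so |z| = sqrt(1.149425) = 1.0721 for both roots.
Moduli of all roots: 2.5000, 1.0721, 1.0721.
All moduli strictly greater than 1? Yes.
Verdict: Invertible.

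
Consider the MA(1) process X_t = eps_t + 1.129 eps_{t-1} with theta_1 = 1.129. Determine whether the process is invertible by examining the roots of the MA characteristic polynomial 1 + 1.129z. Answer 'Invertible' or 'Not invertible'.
\text{Not invertible}

The MA(q) characteristic polynomial is P(z) = 1 + 1.129z.
Invertibility requires all roots to lie outside the unit circle, i.e. |z| > 1 for every root.
This is linear in z: 1 + (1.129) z = 0  =>  z = -1/(1.129) = -0.88574,  |z| = 0.88574.
Moduli of all roots: 0.8857.
All moduli strictly greater than 1? No.
Verdict: Not invertible.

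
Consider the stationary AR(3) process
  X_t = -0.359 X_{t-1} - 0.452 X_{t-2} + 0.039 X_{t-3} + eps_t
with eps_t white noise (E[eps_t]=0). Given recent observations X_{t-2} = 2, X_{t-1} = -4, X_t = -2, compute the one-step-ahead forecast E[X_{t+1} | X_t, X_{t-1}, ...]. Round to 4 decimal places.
E[X_{t+1} \mid \mathcal F_t] = 2.6040

For an AR(p) model X_t = c + sum_i phi_i X_{t-i} + eps_t, the
one-step-ahead conditional mean is
  E[X_{t+1} | X_t, ...] = c + sum_i phi_i X_{t+1-i}.
Substitute known values:
  E[X_{t+1} | ...] = (-0.359) * (-2) + (-0.452) * (-4) + (0.039) * (2)
                   = 2.6040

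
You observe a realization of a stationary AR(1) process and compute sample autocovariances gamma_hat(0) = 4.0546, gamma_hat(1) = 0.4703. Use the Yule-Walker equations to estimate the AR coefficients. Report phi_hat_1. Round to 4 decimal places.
\hat\phi_{1} = 0.1160

The Yule-Walker equations for an AR(p) process read, in matrix form,
  Gamma_p phi = r_p,   with   (Gamma_p)_{ij} = gamma(|i - j|),
                       (r_p)_i = gamma(i),   i,j = 1..p.
Substitute the sample gammas (Toeplitz matrix and right-hand side of size 1):
  Gamma_p = [[4.0546]]
  r_p     = [0.4703]
With p = 1 this is the single equation gamma(0) phi_1 = gamma(1):
  phi_hat_1 = gamma(1) / gamma(0) = 0.4703 / 4.0546 = 0.1160.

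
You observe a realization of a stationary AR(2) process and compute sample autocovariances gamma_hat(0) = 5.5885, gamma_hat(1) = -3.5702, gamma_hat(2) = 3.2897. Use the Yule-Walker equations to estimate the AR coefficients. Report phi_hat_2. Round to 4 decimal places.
\hat\phi_{2} = 0.3050

The Yule-Walker equations for an AR(p) process read, in matrix form,
  Gamma_p phi = r_p,   with   (Gamma_p)_{ij} = gamma(|i - j|),
                       (r_p)_i = gamma(i),   i,j = 1..p.
Substitute the sample gammas (Toeplitz matrix and right-hand side of size 2):
  Gamma_p = [[5.5885, -3.5702], [-3.5702, 5.5885]]
  r_p     = [-3.5702, 3.2897]
Written out:
  5.5885 phi_1 - 3.5702 phi_2 = -3.5702
  -3.5702 phi_1 + 5.5885 phi_2 = 3.2897
Solve by Cramer's rule:
  det = gamma(0)^2 - gamma(1)^2 = (5.5885)^2 - (-3.5702)^2 = 31.23133225 - 12.74632804 = 18.48500421
  phi_hat_1 = [gamma(1) gamma(0) - gamma(1) gamma(2)] / det = [(-3.5702)(5.5885) - (-3.5702)(3.2897)] / 18.48500421 = -8.20717576 / 18.48500421 = -0.444
  phi_hat_2 = [gamma(0) gamma(2) - gamma(1)^2] / det = [(5.5885)(3.2897) - (-3.5702)^2] / 18.48500421 = 5.63816041 / 18.48500421 = 0.305
So phi_hat = [-0.4440, 0.3050].
Therefore phi_hat_2 = 0.3050.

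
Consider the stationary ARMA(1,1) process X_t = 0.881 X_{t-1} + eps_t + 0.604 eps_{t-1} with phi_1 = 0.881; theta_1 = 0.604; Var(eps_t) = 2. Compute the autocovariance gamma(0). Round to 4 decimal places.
\gamma(0) = 21.7037

Multiply the model equation by X_{t-k} and take expectations. With theta_0 = psi_0 = 1 and psi_j the MA(infinity) weights, this gives
  gamma(k) - sum_i phi_i gamma(k-i) = c_k,
  c_k = sigma^2 * sum_{j=k..q} theta_j psi_{j-k}   (c_k = 0 for k > q),
using gamma(-m) = gamma(m).
psi-weights needed (psi_j = theta_j + sum_i phi_i psi_{j-i}):
  psi_1 = theta_1 + phi_1 = 0.604 + (0.881) = 1.485
Right-hand sides:
  c_0 = sigma^2 (1 + theta_1 psi_1) = 2 * (1 + (0.604)(1.485)) = 2 * 1.89694 = 3.79388
  c_1 = sigma^2 theta_1 = 2 * (0.604) = 1.208
  c_2 = 0
Equations for k = 0 and k = 1 (AR order 1):
  gamma(0) = phi_1 gamma(1) + c_0
  gamma(1) = phi_1 gamma(0) + c_1
Substituting the second into the first: gamma(0) (1 - phi_1^2) = c_0 + phi_1 c_1, so
  gamma(0) = (c_0 + phi_1 c_1) / (1 - phi_1^2) = (3.79388 + (0.881)(1.208)) / (1 - (0.881)^2) = 4.858128 / 0.223839 = 21.703671.
Therefore gamma(0) = 21.7037 (to 4 decimal places).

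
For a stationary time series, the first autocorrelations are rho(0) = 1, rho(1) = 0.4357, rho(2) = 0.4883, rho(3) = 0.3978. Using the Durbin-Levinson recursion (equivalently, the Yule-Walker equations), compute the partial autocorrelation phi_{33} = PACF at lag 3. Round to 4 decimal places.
\phi_{33} = 0.1470

The PACF at lag k is phi_{kk}, the last component of the solution
to the Yule-Walker system G_k phi = r_k where
  (G_k)_{ij} = rho(|i - j|), (r_k)_i = rho(i), i,j = 1..k.
Equivalently, Durbin-Levinson gives phi_{kk} iteratively:
  phi_{11} = rho(1)
  phi_{kk} = [rho(k) - sum_{j=1..k-1} phi_{k-1,j} rho(k-j)]
            / [1 - sum_{j=1..k-1} phi_{k-1,j} rho(j)],
  phi_{k,j} = phi_{k-1,j} - phi_{kk} phi_{k-1,k-j},  j = 1..k-1.
Step k = 1:
  phi_11 = rho(1) = 0.4357.
Step k = 2:
  phi_22 = [rho(2) - phi_11 rho(1)] / [1 - phi_11 rho(1)] = [0.4883 - (0.4357)(0.4357)] / [1 - (0.4357)(0.4357)]
         = 0.29846551 / 0.81016551 = 0.368401.
  Update: phi_21 = phi_11 - phi_22 phi_11 = 0.4357 - (0.368401)(0.4357) = 0.275188.
Step k = 3:
  phi_33 = [rho(3) - phi_21 rho(2) - phi_22 rho(1)] / [1 - phi_21 rho(1) - phi_22 rho(2)]
    numerator   = 0.3978 - (0.275188)(0.4883) - (0.368401)(0.4357) = 0.10291361
    denominator = 1 - (0.275188)(0.4357) - (0.368401)(0.4883) = 0.70021062
  phi_33 = 0.10291361 / 0.70021062 = 0.147.
Therefore phi_{33} = 0.1470.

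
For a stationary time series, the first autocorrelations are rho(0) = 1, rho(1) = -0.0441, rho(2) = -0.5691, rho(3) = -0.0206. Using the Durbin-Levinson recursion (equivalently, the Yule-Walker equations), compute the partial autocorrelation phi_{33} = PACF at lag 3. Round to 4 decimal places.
\phi_{33} = -0.1270

The PACF at lag k is phi_{kk}, the last component of the solution
to the Yule-Walker system G_k phi = r_k where
  (G_k)_{ij} = rho(|i - j|), (r_k)_i = rho(i), i,j = 1..k.
Equivalently, Durbin-Levinson gives phi_{kk} iteratively:
  phi_{11} = rho(1)
  phi_{kk} = [rho(k) - sum_{j=1..k-1} phi_{k-1,j} rho(k-j)]
            / [1 - sum_{j=1..k-1} phi_{k-1,j} rho(j)],
  phi_{k,j} = phi_{k-1,j} - phi_{kk} phi_{k-1,k-j},  j = 1..k-1.
Step k = 1:
  phi_11 = rho(1) = -0.0441.
Step k = 2:
  phi_22 = [rho(2) - phi_11 rho(1)] / [1 - phi_11 rho(1)] = [-0.5691 - (-0.0441)(-0.0441)] / [1 - (-0.0441)(-0.0441)]
         = -0.57104481 / 0.99805519 = -0.572158.
  Update: phi_21 = phi_11 - phi_22 phi_11 = -0.0441 - (-0.572158)(-0.0441) = -0.069332.
Step k = 3:
  phi_33 = [rho(3) - phi_21 rho(2) - phi_22 rho(1)] / [1 - phi_21 rho(1) - phi_22 rho(2)]
    numerator   = -0.0206 - (-0.069332)(-0.5691) - (-0.572158)(-0.0441) = -0.08528907
    denominator = 1 - (-0.069332)(-0.0441) - (-0.572158)(-0.5691) = 0.67132759
  phi_33 = -0.08528907 / 0.67132759 = -0.127.
Therefore phi_{33} = -0.1270.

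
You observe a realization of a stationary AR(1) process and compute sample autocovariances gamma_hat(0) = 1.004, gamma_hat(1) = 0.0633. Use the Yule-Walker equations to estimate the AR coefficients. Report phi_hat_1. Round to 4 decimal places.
\hat\phi_{1} = 0.0630

The Yule-Walker equations for an AR(p) process read, in matrix form,
  Gamma_p phi = r_p,   with   (Gamma_p)_{ij} = gamma(|i - j|),
                       (r_p)_i = gamma(i),   i,j = 1..p.
Substitute the sample gammas (Toeplitz matrix and right-hand side of size 1):
  Gamma_p = [[1.004]]
  r_p     = [0.0633]
With p = 1 this is the single equation gamma(0) phi_1 = gamma(1):
  phi_hat_1 = gamma(1) / gamma(0) = 0.0633 / 1.004 = 0.0630.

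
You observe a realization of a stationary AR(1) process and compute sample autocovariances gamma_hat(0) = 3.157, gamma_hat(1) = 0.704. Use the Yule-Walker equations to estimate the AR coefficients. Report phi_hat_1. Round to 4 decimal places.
\hat\phi_{1} = 0.2230

The Yule-Walker equations for an AR(p) process read, in matrix form,
  Gamma_p phi = r_p,   with   (Gamma_p)_{ij} = gamma(|i - j|),
                       (r_p)_i = gamma(i),   i,j = 1..p.
Substitute the sample gammas (Toeplitz matrix and right-hand side of size 1):
  Gamma_p = [[3.157]]
  r_p     = [0.704]
With p = 1 this is the single equation gamma(0) phi_1 = gamma(1):
  phi_hat_1 = gamma(1) / gamma(0) = 0.704 / 3.157 = 0.2230.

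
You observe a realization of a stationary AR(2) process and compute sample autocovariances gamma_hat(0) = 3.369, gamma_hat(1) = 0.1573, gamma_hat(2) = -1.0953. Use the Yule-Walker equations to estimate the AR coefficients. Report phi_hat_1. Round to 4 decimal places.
\hat\phi_{1} = 0.0620

The Yule-Walker equations for an AR(p) process read, in matrix form,
  Gamma_p phi = r_p,   with   (Gamma_p)_{ij} = gamma(|i - j|),
                       (r_p)_i = gamma(i),   i,j = 1..p.
Substitute the sample gammas (Toeplitz matrix and right-hand side of size 2):
  Gamma_p = [[3.369, 0.1573], [0.1573, 3.369]]
  r_p     = [0.1573, -1.0953]
Written out:
  3.369 phi_1 + 0.1573 phi_2 = 0.1573
  0.1573 phi_1 + 3.369 phi_2 = -1.0953
Solve by Cramer's rule:
  det = gamma(0)^2 - gamma(1)^2 = (3.369)^2 - (0.1573)^2 = 11.350161 - 0.02474329 = 11.32541771
  phi_hat_1 = [gamma(1) gamma(0) - gamma(1) gamma(2)] / det = [(0.1573)(3.369) - (0.1573)(-1.0953)] / 11.32541771 = 0.70223439 / 11.32541771 = 0.062
  phi_hat_2 = [gamma(0) gamma(2) - gamma(1)^2] / det = [(3.369)(-1.0953) - (0.1573)^2] / 11.32541771 = -3.71480899 / 11.32541771 = -0.328
So phi_hat = [0.0620, -0.3280].
Therefore phi_hat_1 = 0.0620.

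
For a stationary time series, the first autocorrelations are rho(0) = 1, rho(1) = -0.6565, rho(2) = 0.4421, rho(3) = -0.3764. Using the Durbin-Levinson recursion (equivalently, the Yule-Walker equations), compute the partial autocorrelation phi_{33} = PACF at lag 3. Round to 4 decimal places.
\phi_{33} = -0.1389

The PACF at lag k is phi_{kk}, the last component of the solution
to the Yule-Walker system G_k phi = r_k where
  (G_k)_{ij} = rho(|i - j|), (r_k)_i = rho(i), i,j = 1..k.
Equivalently, Durbin-Levinson gives phi_{kk} iteratively:
  phi_{11} = rho(1)
  phi_{kk} = [rho(k) - sum_{j=1..k-1} phi_{k-1,j} rho(k-j)]
            / [1 - sum_{j=1..k-1} phi_{k-1,j} rho(j)],
  phi_{k,j} = phi_{k-1,j} - phi_{kk} phi_{k-1,k-j},  j = 1..k-1.
Step k = 1:
  phi_11 = rho(1) = -0.6565.
Step k = 2:
  phi_22 = [rho(2) - phi_11 rho(1)] / [1 - phi_11 rho(1)] = [0.4421 - (-0.6565)(-0.6565)] / [1 - (-0.6565)(-0.6565)]
         = 0.01110775 / 0.56900775 = 0.019521.
  Update: phi_21 = phi_11 - phi_22 phi_11 = -0.6565 - (0.019521)(-0.6565) = -0.643684.
Step k = 3:
  phi_33 = [rho(3) - phi_21 rho(2) - phi_22 rho(1)] / [1 - phi_21 rho(1) - phi_22 rho(2)]
    numerator   = -0.3764 - (-0.643684)(0.4421) - (0.019521)(-0.6565) = -0.07901147
    denominator = 1 - (-0.643684)(-0.6565) - (0.019521)(0.4421) = 0.56879091
  phi_33 = -0.07901147 / 0.56879091 = -0.1389.
Therefore phi_{33} = -0.1389.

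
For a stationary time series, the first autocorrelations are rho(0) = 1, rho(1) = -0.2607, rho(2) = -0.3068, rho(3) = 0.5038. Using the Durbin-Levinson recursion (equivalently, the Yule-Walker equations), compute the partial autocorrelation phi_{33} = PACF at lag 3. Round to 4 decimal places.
\phi_{33} = 0.3671

The PACF at lag k is phi_{kk}, the last component of the solution
to the Yule-Walker system G_k phi = r_k where
  (G_k)_{ij} = rho(|i - j|), (r_k)_i = rho(i), i,j = 1..k.
Equivalently, Durbin-Levinson gives phi_{kk} iteratively:
  phi_{11} = rho(1)
  phi_{kk} = [rho(k) - sum_{j=1..k-1} phi_{k-1,j} rho(k-j)]
            / [1 - sum_{j=1..k-1} phi_{k-1,j} rho(j)],
  phi_{k,j} = phi_{k-1,j} - phi_{kk} phi_{k-1,k-j},  j = 1..k-1.
Step k = 1:
  phi_11 = rho(1) = -0.2607.
Step k = 2:
  phi_22 = [rho(2) - phi_11 rho(1)] / [1 - phi_11 rho(1)] = [-0.3068 - (-0.2607)(-0.2607)] / [1 - (-0.2607)(-0.2607)]
         = -0.37476449 / 0.93203551 = -0.402093.
  Update: phi_21 = phi_11 - phi_22 phi_11 = -0.2607 - (-0.402093)(-0.2607) = -0.365526.
Step k = 3:
  phi_33 = [rho(3) - phi_21 rho(2) - phi_22 rho(1)] / [1 - phi_21 rho(1) - phi_22 rho(2)]
    numerator   = 0.5038 - (-0.365526)(-0.3068) - (-0.402093)(-0.2607) = 0.28683126
    denominator = 1 - (-0.365526)(-0.2607) - (-0.402093)(-0.3068) = 0.78134552
  phi_33 = 0.28683126 / 0.78134552 = 0.3671.
Therefore phi_{33} = 0.3671.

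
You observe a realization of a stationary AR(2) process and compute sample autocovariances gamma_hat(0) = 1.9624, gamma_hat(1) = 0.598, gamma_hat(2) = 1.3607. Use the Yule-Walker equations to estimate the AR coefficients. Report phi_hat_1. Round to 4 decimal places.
\hat\phi_{1} = 0.1030

The Yule-Walker equations for an AR(p) process read, in matrix form,
  Gamma_p phi = r_p,   with   (Gamma_p)_{ij} = gamma(|i - j|),
                       (r_p)_i = gamma(i),   i,j = 1..p.
Substitute the sample gammas (Toeplitz matrix and right-hand side of size 2):
  Gamma_p = [[1.9624, 0.598], [0.598, 1.9624]]
  r_p     = [0.598, 1.3607]
Written out:
  1.9624 phi_1 + 0.598 phi_2 = 0.598
  0.598 phi_1 + 1.9624 phi_2 = 1.3607
Solve by Cramer's rule:
  det = gamma(0)^2 - gamma(1)^2 = (1.9624)^2 - (0.598)^2 = 3.85101376 - 0.357604 = 3.49340976
  phi_hat_1 = [gamma(1) gamma(0) - gamma(1) gamma(2)] / det = [(0.598)(1.9624) - (0.598)(1.3607)] / 3.49340976 = 0.3598166 / 3.49340976 = 0.103
  phi_hat_2 = [gamma(0) gamma(2) - gamma(1)^2] / det = [(1.9624)(1.3607) - (0.598)^2] / 3.49340976 = 2.31263368 / 3.49340976 = 0.662
So phi_hat = [0.1030, 0.6620].
Therefore phi_hat_1 = 0.1030.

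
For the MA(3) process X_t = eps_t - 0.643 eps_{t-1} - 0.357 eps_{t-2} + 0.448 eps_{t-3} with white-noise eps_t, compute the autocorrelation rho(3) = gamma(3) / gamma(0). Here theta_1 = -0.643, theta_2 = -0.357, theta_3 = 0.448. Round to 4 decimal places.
\rho(3) = 0.2572

For an MA(q) process with theta_0 = 1, the autocovariance is
  gamma(k) = sigma^2 * sum_{i=0..q-k} theta_i * theta_{i+k},
and rho(k) = gamma(k) / gamma(0). Sigma^2 cancels.
  numerator   = (1)*(0.448) = 0.448.
  denominator = (1)^2 + (-0.643)^2 + (-0.357)^2 + (0.448)^2 = 1.741602.
  rho(3) = 0.448 / 1.741602 = 0.2572.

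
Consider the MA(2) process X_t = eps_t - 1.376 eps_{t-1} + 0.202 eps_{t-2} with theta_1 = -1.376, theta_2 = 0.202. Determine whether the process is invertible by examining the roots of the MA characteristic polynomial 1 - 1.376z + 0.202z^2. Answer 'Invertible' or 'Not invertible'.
\text{Not invertible}

The MA(q) characteristic polynomial is P(z) = 1 - 1.376z + 0.202z^2.
Invertibility requires all roots to lie outside the unit circle, i.e. |z| > 1 for every root.
Set 1 + (-1.376) z + (0.202) z^2 = 0, i.e. a z^2 + b z + c = 0 with a = 0.202, b = -1.376, c = 1.
Discriminant D = b^2 - 4ac = (-1.376)^2 - 4*(0.202)*1 = 1.893376 - (0.808) = 1.085376.
D >= 0, so the roots are real: z = (-b +/- sqrt(D)) / (2a) = (1.376 +/- 1.041814) / (0.404).
  z_1 = (1.376 + 1.041814) / (0.404) = 5.9847,   |z_1| = 5.9847.
  z_2 = (1.376 - 1.041814) / (0.404) = 0.8272,   |z_2| = 0.8272.
Moduli of all roots: 5.9847, 0.8272.
All moduli strictly greater than 1? No.
Verdict: Not invertible.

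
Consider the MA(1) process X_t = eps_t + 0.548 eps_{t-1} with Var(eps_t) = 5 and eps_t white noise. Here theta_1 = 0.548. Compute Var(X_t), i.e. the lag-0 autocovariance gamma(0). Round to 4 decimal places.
\gamma(0) = 6.5015

For an MA(q) process X_t = eps_t + sum_i theta_i eps_{t-i} with
Var(eps_t) = sigma^2, the variance is
  gamma(0) = sigma^2 * (1 + sum_i theta_i^2).
  sum_i theta_i^2 = (0.548)^2 = 0.300304.
  gamma(0) = 5 * (1 + 0.300304) = 5 * 1.300304 = 6.50152, which rounds to 6.5015.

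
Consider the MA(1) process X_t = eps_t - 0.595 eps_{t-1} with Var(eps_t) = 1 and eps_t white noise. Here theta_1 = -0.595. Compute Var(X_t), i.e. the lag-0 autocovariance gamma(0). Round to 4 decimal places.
\gamma(0) = 1.3540

For an MA(q) process X_t = eps_t + sum_i theta_i eps_{t-i} with
Var(eps_t) = sigma^2, the variance is
  gamma(0) = sigma^2 * (1 + sum_i theta_i^2).
  sum_i theta_i^2 = (-0.595)^2 = 0.354025.
  gamma(0) = 1 * (1 + 0.354025) = 1 * 1.354025 = 1.354025, which rounds to 1.3540.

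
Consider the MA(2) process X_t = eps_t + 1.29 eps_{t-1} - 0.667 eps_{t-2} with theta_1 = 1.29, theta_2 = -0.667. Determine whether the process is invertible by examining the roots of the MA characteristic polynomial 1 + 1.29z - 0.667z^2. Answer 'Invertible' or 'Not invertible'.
\text{Not invertible}

The MA(q) characteristic polynomial is P(z) = 1 + 1.29z - 0.667z^2.
Invertibility requires all roots to lie outside the unit circle, i.e. |z| > 1 for every root.
Set 1 + (1.29) z + (-0.667) z^2 = 0, i.e. a z^2 + b z + c = 0 with a = -0.667, b = 1.29, c = 1.
Discriminant D = b^2 - 4ac = (1.29)^2 - 4*(-0.667)*1 = 1.6641 - (-2.668) = 4.3321.
D >= 0, so the roots are real: z = (-b +/- sqrt(D)) / (2a) = (-1.29 +/- 2.08137) / (-1.334).
  z_1 = (-1.29 + 2.08137) / (-1.334) = -0.5932,   |z_1| = 0.5932.
  z_2 = (-1.29 - 2.08137) / (-1.334) = 2.5273,   |z_2| = 2.5273.
Moduli of all roots: 0.5932, 2.5273.
All moduli strictly greater than 1? No.
Verdict: Not invertible.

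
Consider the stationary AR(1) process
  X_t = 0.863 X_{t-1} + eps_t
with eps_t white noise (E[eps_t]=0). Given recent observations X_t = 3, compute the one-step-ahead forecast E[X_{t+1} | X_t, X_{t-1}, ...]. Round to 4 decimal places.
E[X_{t+1} \mid \mathcal F_t] = 2.5890

For an AR(p) model X_t = c + sum_i phi_i X_{t-i} + eps_t, the
one-step-ahead conditional mean is
  E[X_{t+1} | X_t, ...] = c + sum_i phi_i X_{t+1-i}.
Substitute known values:
  E[X_{t+1} | ...] = (0.863) * (3)
                   = 2.5890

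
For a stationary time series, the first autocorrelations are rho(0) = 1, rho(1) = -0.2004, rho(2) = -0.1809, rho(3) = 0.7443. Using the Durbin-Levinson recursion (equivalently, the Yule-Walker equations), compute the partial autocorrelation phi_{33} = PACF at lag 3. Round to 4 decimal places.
\phi_{33} = 0.7190

The PACF at lag k is phi_{kk}, the last component of the solution
to the Yule-Walker system G_k phi = r_k where
  (G_k)_{ij} = rho(|i - j|), (r_k)_i = rho(i), i,j = 1..k.
Equivalently, Durbin-Levinson gives phi_{kk} iteratively:
  phi_{11} = rho(1)
  phi_{kk} = [rho(k) - sum_{j=1..k-1} phi_{k-1,j} rho(k-j)]
            / [1 - sum_{j=1..k-1} phi_{k-1,j} rho(j)],
  phi_{k,j} = phi_{k-1,j} - phi_{kk} phi_{k-1,k-j},  j = 1..k-1.
Step k = 1:
  phi_11 = rho(1) = -0.2004.
Step k = 2:
  phi_22 = [rho(2) - phi_11 rho(1)] / [1 - phi_11 rho(1)] = [-0.1809 - (-0.2004)(-0.2004)] / [1 - (-0.2004)(-0.2004)]
         = -0.22106016 / 0.95983984 = -0.230309.
  Update: phi_21 = phi_11 - phi_22 phi_11 = -0.2004 - (-0.230309)(-0.2004) = -0.246554.
Step k = 3:
  phi_33 = [rho(3) - phi_21 rho(2) - phi_22 rho(1)] / [1 - phi_21 rho(1) - phi_22 rho(2)]
    numerator   = 0.7443 - (-0.246554)(-0.1809) - (-0.230309)(-0.2004) = 0.65354437
    denominator = 1 - (-0.246554)(-0.2004) - (-0.230309)(-0.1809) = 0.9089276
  phi_33 = 0.65354437 / 0.9089276 = 0.719.
Therefore phi_{33} = 0.7190.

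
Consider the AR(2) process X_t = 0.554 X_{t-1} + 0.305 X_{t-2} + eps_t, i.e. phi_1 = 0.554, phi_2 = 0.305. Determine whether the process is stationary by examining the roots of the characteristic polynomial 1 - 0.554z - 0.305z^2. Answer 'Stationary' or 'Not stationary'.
\text{Stationary}

The AR(p) characteristic polynomial is P(z) = 1 - 0.554z - 0.305z^2.
Stationarity requires all roots to lie outside the unit circle, i.e. |z| > 1 for every root.
Set 1 + (-0.554) z + (-0.305) z^2 = 0, i.e. a z^2 + b z + c = 0 with a = -0.305, b = -0.554, c = 1.
Discriminant D = b^2 - 4ac = (-0.554)^2 - 4*(-0.305)*1 = 0.306916 - (-1.22) = 1.526916.
D >= 0, so the roots are real: z = (-b +/- sqrt(D)) / (2a) = (0.554 +/- 1.235684) / (-0.61).
  z_1 = (0.554 + 1.235684) / (-0.61) = -2.9339,   |z_1| = 2.9339.
  z_2 = (0.554 - 1.235684) / (-0.61) = 1.1175,   |z_2| = 1.1175.
Moduli of all roots: 2.9339, 1.1175.
All moduli strictly greater than 1? Yes.
Verdict: Stationary.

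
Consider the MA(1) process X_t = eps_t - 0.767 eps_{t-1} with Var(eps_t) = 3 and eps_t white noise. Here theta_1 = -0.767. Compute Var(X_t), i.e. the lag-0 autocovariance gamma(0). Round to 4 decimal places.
\gamma(0) = 4.7649

For an MA(q) process X_t = eps_t + sum_i theta_i eps_{t-i} with
Var(eps_t) = sigma^2, the variance is
  gamma(0) = sigma^2 * (1 + sum_i theta_i^2).
  sum_i theta_i^2 = (-0.767)^2 = 0.588289.
  gamma(0) = 3 * (1 + 0.588289) = 3 * 1.588289 = 4.764867, which rounds to 4.7649.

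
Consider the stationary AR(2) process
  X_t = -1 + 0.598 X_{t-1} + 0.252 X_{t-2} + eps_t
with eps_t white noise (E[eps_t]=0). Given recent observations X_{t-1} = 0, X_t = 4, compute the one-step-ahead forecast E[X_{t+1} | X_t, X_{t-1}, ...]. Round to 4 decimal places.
E[X_{t+1} \mid \mathcal F_t] = 1.3920

For an AR(p) model X_t = c + sum_i phi_i X_{t-i} + eps_t, the
one-step-ahead conditional mean is
  E[X_{t+1} | X_t, ...] = c + sum_i phi_i X_{t+1-i}.
Substitute known values:
  E[X_{t+1} | ...] = -1 + (0.598) * (4) + (0.252) * (0)
                   = 1.3920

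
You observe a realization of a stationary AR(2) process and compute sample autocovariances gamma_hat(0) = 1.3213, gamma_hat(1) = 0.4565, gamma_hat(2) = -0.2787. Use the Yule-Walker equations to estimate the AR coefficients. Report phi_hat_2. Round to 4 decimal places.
\hat\phi_{2} = -0.3751

The Yule-Walker equations for an AR(p) process read, in matrix form,
  Gamma_p phi = r_p,   with   (Gamma_p)_{ij} = gamma(|i - j|),
                       (r_p)_i = gamma(i),   i,j = 1..p.
Substitute the sample gammas (Toeplitz matrix and right-hand side of size 2):
  Gamma_p = [[1.3213, 0.4565], [0.4565, 1.3213]]
  r_p     = [0.4565, -0.2787]
Written out:
  1.3213 phi_1 + 0.4565 phi_2 = 0.4565
  0.4565 phi_1 + 1.3213 phi_2 = -0.2787
Solve by Cramer's rule:
  det = gamma(0)^2 - gamma(1)^2 = (1.3213)^2 - (0.4565)^2 = 1.74583369 - 0.20839225 = 1.53744144
  phi_hat_1 = [gamma(1) gamma(0) - gamma(1) gamma(2)] / det = [(0.4565)(1.3213) - (0.4565)(-0.2787)] / 1.53744144 = 0.7304 / 1.53744144 = 0.4751
  phi_hat_2 = [gamma(0) gamma(2) - gamma(1)^2] / det = [(1.3213)(-0.2787) - (0.4565)^2] / 1.53744144 = -0.57663856 / 1.53744144 = -0.3751
So phi_hat = [0.4751, -0.3751].
Therefore phi_hat_2 = -0.3751.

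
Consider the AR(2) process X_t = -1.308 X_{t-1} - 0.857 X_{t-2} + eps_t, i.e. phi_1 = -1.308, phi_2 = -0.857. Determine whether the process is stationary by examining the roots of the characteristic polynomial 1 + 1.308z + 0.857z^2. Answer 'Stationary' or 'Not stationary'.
\text{Stationary}

The AR(p) characteristic polynomial is P(z) = 1 + 1.308z + 0.857z^2.
Stationarity requires all roots to lie outside the unit circle, i.e. |z| > 1 for every root.
Set 1 + (1.308) z + (0.857) z^2 = 0, i.e. a z^2 + b z + c = 0 with a = 0.857, b = 1.308, c = 1.
Discriminant D = b^2 - 4ac = (1.308)^2 - 4*(0.857)*1 = 1.710864 - (3.428) = -1.717136.
D < 0, so the roots are the complex-conjugate pair z = (-b +/- i sqrt(-D)) / (2a) = -0.7631 +/- 0.7645i.
For a conjugate pair |z|^2 = z * conj(z) = (product of roots) = c/a = 1/(0.857) = 1.166861, so |z| = sqrt(1.166861) = 1.0802 for both roots.
Moduli of all roots: 1.0802, 1.0802.
All moduli strictly greater than 1? Yes.
Verdict: Stationary.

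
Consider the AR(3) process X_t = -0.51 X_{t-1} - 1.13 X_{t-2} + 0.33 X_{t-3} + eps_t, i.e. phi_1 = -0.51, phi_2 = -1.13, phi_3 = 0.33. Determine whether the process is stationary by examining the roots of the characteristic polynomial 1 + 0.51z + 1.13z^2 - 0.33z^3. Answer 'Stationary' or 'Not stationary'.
\text{Not stationary}

The AR(p) characteristic polynomial is P(z) = 1 + 0.51z + 1.13z^2 - 0.33z^3.
Stationarity requires all roots to lie outside the unit circle, i.e. |z| > 1 for every root.
Degree 3: look for a simple real root z0 first, then factor out (1 - z/z0) and solve the remaining quadratic.
Testing z0 = 4: P(4) = 1 + (0.51)(4) + (1.13)(4)^2 + (-0.33)(4)^3
  = 1 + (2.04) + (18.08) + (-21.12) = 0.  So z_0 = 4 is a root, |z_0| = 4.
Divide out the factor (1 - 0.25 z) = (1 - z/z0) (since 1/z0 = 0.25):
  P(z) = (1 - 0.25 z)(1 + (0.76) z + (1.32) z^2)
  [check: z-coef 0.76 - (0.25) = 0.51; z^2-coef 1.32 - (0.25)(0.76) = 1.13; z^3-coef -(0.25)(1.32) = -0.33.]
Remaining roots from the quadratic factor 1 + (0.76) z + (1.32) z^2:
  Set 1 + (0.76) z + (1.32) z^2 = 0, i.e. a z^2 + b z + c = 0 with a = 1.32, b = 0.76, c = 1.
  Discriminant D = b^2 - 4ac = (0.76)^2 - 4*(1.32)*1 = 0.5776 - (5.28) = -4.7024.
  D < 0, so the roots are the complex-conjugate pair z = (-b +/- i sqrt(-D)) / (2a) = -0.2879 +/- 0.8214i.
  For a conjugate pair |z|^2 = z * conj(z) = (product of roots) = c/a = 1/(1.32) = 0.757576, so |z| = sqrt(0.757576) = 0.8704 for both roots.
Moduli of all roots: 4.0000, 0.8704, 0.8704.
All moduli strictly greater than 1? No.
Verdict: Not stationary.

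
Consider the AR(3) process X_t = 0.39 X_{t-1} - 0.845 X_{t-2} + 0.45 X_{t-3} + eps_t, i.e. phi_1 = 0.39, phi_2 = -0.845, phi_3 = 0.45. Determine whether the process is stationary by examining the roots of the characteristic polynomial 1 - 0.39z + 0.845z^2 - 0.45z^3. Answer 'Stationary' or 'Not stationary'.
\text{Stationary}

The AR(p) characteristic polynomial is P(z) = 1 - 0.39z + 0.845z^2 - 0.45z^3.
Stationarity requires all roots to lie outside the unit circle, i.e. |z| > 1 for every root.
Degree 3: look for a simple real root z0 first, then factor out (1 - z/z0) and solve the remaining quadratic.
Testing z0 = 2: P(2) = 1 + (-0.39)(2) + (0.845)(2)^2 + (-0.45)(2)^3
  = 1 + (-0.78) + (3.38) + (-3.6) = 0.  So z_0 = 2 is a root, |z_0| = 2.
Divide out the factor (1 - 0.5 z) = (1 - z/z0) (since 1/z0 = 0.5):
  P(z) = (1 - 0.5 z)(1 + (0.11) z + (0.9) z^2)
  [check: z-coef 0.11 - (0.5) = -0.39; z^2-coef 0.9 - (0.5)(0.11) = 0.845; z^3-coef -(0.5)(0.9) = -0.45.]
Remaining roots from the quadratic factor 1 + (0.11) z + (0.9) z^2:
  Set 1 + (0.11) z + (0.9) z^2 = 0, i.e. a z^2 + b z + c = 0 with a = 0.9, b = 0.11, c = 1.
  Discriminant D = b^2 - 4ac = (0.11)^2 - 4*(0.9)*1 = 0.0121 - (3.6) = -3.5879.
  D < 0, so the roots are the complex-conjugate pair z = (-b +/- i sqrt(-D)) / (2a) = -0.0611 +/- 1.0523i.
  For a conjugate pair |z|^2 = z * conj(z) = (product of roots) = c/a = 1/(0.9) = 1.111111, so |z| = sqrt(1.111111) = 1.0541 for both roots.
Moduli of all roots: 2.0000, 1.0541, 1.0541.
All moduli strictly greater than 1? Yes.
Verdict: Stationary.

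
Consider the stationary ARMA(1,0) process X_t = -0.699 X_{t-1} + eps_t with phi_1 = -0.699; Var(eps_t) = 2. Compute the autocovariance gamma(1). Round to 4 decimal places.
\gamma(1) = -2.7337

Multiply the model equation by X_{t-k} and take expectations. With theta_0 = psi_0 = 1 and psi_j the MA(infinity) weights, this gives
  gamma(k) - sum_i phi_i gamma(k-i) = c_k,
  c_k = sigma^2 * sum_{j=k..q} theta_j psi_{j-k}   (c_k = 0 for k > q),
using gamma(-m) = gamma(m).
Pure AR (q = 0): c_0 = sigma^2 = 2, c_k = 0 for k >= 1.
Equations for k = 0 and k = 1 (AR order 1):
  gamma(0) = phi_1 gamma(1) + c_0
  gamma(1) = phi_1 gamma(0) + c_1
Substituting the second into the first: gamma(0) (1 - phi_1^2) = c_0 + phi_1 c_1, so
  gamma(0) = c_0 / (1 - phi_1^2) = 2 / (1 - (-0.699)^2) = 2 / 0.511399 = 3.910841.
  gamma(1) = phi_1 gamma(0) = (-0.699)(3.910841) = -2.733678.
Therefore gamma(1) = -2.7337 (to 4 decimal places).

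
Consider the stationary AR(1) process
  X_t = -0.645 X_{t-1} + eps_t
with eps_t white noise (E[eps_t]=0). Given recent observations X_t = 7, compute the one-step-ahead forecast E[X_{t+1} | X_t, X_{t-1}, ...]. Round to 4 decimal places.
E[X_{t+1} \mid \mathcal F_t] = -4.5150

For an AR(p) model X_t = c + sum_i phi_i X_{t-i} + eps_t, the
one-step-ahead conditional mean is
  E[X_{t+1} | X_t, ...] = c + sum_i phi_i X_{t+1-i}.
Substitute known values:
  E[X_{t+1} | ...] = (-0.645) * (7)
                   = -4.5150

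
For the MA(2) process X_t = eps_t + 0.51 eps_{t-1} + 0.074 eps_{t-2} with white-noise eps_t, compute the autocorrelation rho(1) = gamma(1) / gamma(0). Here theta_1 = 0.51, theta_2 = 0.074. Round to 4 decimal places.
\rho(1) = 0.4328

For an MA(q) process with theta_0 = 1, the autocovariance is
  gamma(k) = sigma^2 * sum_{i=0..q-k} theta_i * theta_{i+k},
and rho(k) = gamma(k) / gamma(0). Sigma^2 cancels.
  numerator   = (1)*(0.51) + (0.51)*(0.074) = 0.54774.
  denominator = (1)^2 + (0.51)^2 + (0.074)^2 = 1.265576.
  rho(1) = 0.54774 / 1.265576 = 0.4328.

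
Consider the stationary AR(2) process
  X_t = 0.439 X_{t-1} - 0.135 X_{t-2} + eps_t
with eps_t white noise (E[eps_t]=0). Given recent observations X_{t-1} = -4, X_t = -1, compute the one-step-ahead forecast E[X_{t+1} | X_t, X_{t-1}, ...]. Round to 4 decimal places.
E[X_{t+1} \mid \mathcal F_t] = 0.1010

For an AR(p) model X_t = c + sum_i phi_i X_{t-i} + eps_t, the
one-step-ahead conditional mean is
  E[X_{t+1} | X_t, ...] = c + sum_i phi_i X_{t+1-i}.
Substitute known values:
  E[X_{t+1} | ...] = (0.439) * (-1) + (-0.135) * (-4)
                   = 0.1010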